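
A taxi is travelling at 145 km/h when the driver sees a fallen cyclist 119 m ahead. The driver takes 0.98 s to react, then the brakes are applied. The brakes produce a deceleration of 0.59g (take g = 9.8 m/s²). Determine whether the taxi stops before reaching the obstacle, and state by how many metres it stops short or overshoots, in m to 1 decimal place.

No — it overshoots by 60.8 m

145 km/h ÷ 3.6 = 40.2778 m/s.
a = 0.59 × 9.8 = 5.782 m/s².
Reaction distance = 40.2778 × 0.98 = 39.472 m.
Braking distance = v²/(2a) = 1622.301 / 11.564 = 140.289 m.
Total stopping distance = 39.472 + 140.289 = 179.761 m, vs 119 m available — it cannot stop in time and overshoots by 179.761 − 119 = 60.761 m.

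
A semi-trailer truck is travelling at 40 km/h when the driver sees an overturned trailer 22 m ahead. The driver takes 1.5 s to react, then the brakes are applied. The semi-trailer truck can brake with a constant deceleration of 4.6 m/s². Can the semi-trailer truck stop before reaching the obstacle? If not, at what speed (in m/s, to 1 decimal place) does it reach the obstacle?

40 km/h ÷ 3.6 = 11.1111 m/s.
Reaction distance = 11.1111 × 1.5 = 16.667 m.
Braking distance needed to stop: v²/(2a) = 123.457 / 9.200 = 13.419 m, so total needed = 16.667 + 13.419 = 30.086 m > 22 m — it cannot stop.
Distance remaining when braking begins: 22 − 16.667 = 5.333 m.
v² = v₀² − 2a·d = 123.457 − 2 × 4.600 × 5.333 = 74.393 m²/s².
v = √74.393 = 8.625 m/s.

No — it strikes the obstacle at 8.6 m/s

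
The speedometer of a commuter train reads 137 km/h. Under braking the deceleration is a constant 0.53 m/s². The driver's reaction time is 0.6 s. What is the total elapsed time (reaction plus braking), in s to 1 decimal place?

137 km/h ÷ 3.6 = 38.0556 m/s.
Braking time = v/a = 38.0556 / 0.530 = 71.803 s.
Total = 0.6 + 71.803 = 72.403 s.

Total time ≈ 72.4 s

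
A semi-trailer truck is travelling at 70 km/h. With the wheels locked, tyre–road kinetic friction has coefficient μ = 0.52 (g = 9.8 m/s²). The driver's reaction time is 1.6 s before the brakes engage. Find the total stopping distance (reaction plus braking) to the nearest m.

70 km/h ÷ 3.6 = 19.4444 m/s.
a = μg = 0.52 × 9.8 = 5.096 m/s².
Reaction distance = v·t_r = 19.4444 × 1.6 = 31.111 m.
Braking distance = v²/(2a) = 19.4444² / (2 × 5.096) = 378.085 / 10.192 = 37.096 m.
Total = 31.111 + 37.096 = 68.207 m.

Total stopping distance ≈ 68 m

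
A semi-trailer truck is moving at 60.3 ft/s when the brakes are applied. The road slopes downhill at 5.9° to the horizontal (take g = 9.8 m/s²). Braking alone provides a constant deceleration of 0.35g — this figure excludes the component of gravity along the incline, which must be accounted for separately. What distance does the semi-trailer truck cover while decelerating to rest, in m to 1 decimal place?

60.3 ft/s × 0.3048 = 18.3794 m/s.
a = 0.35 × 9.8 = 3.430 m/s².
Gravity along the downhill slope reduces the braking deceleration: a_eff = 3.430 − 9.8·sin 5.9° = 3.430 − 1.007 = 2.423 m/s².
Braking distance = v²/(2a) = 18.3794² / (2 × 2.423) = 337.802 / 4.846 = 69.707 m.

Braking distance ≈ 69.7 m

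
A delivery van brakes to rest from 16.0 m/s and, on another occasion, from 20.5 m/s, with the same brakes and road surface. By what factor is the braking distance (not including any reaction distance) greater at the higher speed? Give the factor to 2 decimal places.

Factor ≈ 1.64

Braking distance d = v²/(2a), so with a fixed, d ∝ v².
Factor = (20.5/16.0)² = 1.2812² = 1.6415.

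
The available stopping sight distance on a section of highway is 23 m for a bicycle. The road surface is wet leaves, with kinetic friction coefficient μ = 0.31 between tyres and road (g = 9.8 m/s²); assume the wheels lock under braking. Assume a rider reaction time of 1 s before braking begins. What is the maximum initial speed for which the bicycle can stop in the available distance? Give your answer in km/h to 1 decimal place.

a = μg = 0.31 × 9.8 = 3.038 m/s².
Stopping distance: v·t_r + v²/(2a) = 23 with t_r = 1 s and a = 3.038 m/s².
So v² + 6.076 v − 139.75 = 0.
Positive root: v = −a·t_r + √((a·t_r)² + 2a·d) = −3.038 + √(9.229 + 139.75) = 9.1677 m/s.
9.1677 m/s × 3.6 = 33.004 km/h.

Maximum speed ≈ 33.0 km/h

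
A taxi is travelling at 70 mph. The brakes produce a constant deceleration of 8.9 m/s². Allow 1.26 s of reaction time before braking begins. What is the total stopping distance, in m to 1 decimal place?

70 mph × 0.44704 = 31.2928 m/s.
Reaction distance = v·t_r = 31.2928 × 1.26 = 39.429 m.
Braking distance = v²/(2a) = 31.2928² / (2 × 8.900) = 979.239 / 17.800 = 55.013 m.
Total = 39.429 + 55.013 = 94.442 m.

Total stopping distance ≈ 94.4 m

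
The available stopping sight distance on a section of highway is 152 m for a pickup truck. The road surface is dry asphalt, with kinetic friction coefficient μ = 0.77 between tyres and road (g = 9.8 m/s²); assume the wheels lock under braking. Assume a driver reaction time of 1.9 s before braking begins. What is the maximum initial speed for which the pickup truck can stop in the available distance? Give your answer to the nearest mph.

a = μg = 0.77 × 9.8 = 7.546 m/s².
Stopping distance: v·t_r + v²/(2a) = 152 with t_r = 1.9 s and a = 7.546 m/s².
So v² + 28.675 v − 2293.98 = 0.
Positive root: v = −a·t_r + √((a·t_r)² + 2a·d) = −14.337 + √(205.550 + 2293.98) = 35.6583 m/s.
35.6583 m/s ÷ 0.44704 = 79.765 mph.

Maximum speed ≈ 80 mph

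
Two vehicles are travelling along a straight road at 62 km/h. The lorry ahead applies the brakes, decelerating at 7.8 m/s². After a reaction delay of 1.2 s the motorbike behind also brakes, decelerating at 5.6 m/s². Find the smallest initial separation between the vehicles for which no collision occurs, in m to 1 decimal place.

62 km/h ÷ 3.6 = 17.2222 m/s.
Leader travels v²/(2a_L) = 296.604 / 15.600 = 19.013 m before stopping.
Follower covers v·t_r = 17.2222 × 1.2 = 20.667 m while reacting, then v²/(2a_F) = 296.604 / 11.200 = 26.483 m while braking, for a total of 20.667 + 26.483 = 47.150 m.
Since a_F ≤ a_L and the follower starts braking later, the follower is never slower than the leader, so the closest approach is when both have stopped.
Minimum gap = 47.150 − 19.013 = 28.137 m.

Minimum gap ≈ 28.1 m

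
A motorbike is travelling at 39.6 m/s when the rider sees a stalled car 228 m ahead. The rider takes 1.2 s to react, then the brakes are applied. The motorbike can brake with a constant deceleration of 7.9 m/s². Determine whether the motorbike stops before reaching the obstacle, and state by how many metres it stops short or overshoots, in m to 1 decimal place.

Yes — it stops 81.2 m short of the obstacle

Reaction distance = 39.6000 × 1.2 = 47.520 m.
Braking distance = v²/(2a) = 1568.160 / 15.800 = 99.251 m.
Total stopping distance = 47.520 + 99.251 = 146.771 m, vs 228 m available — it stops with 228 − 146.771 = 81.229 m to spare.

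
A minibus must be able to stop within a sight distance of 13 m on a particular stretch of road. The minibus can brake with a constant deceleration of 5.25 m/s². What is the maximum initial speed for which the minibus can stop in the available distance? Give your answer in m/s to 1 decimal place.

v²/(2a) = d ⇒ v = √(2 × 5.250 × 13) = √136.50 = 11.6833 m/s.

Maximum speed ≈ 11.7 m/s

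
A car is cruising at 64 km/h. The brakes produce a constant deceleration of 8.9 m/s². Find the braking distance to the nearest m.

Braking distance ≈ 18 m

64 km/h ÷ 3.6 = 17.7778 m/s.
Braking distance = v²/(2a) = 17.7778² / (2 × 8.900) = 316.050 / 17.800 = 17.756 m.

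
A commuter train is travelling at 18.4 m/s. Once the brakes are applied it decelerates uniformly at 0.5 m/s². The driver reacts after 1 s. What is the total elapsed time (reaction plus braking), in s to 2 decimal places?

Braking time = v/a = 18.4000 / 0.500 = 36.800 s.
Total = 1 + 36.800 = 37.800 s.

Total time ≈ 37.80 s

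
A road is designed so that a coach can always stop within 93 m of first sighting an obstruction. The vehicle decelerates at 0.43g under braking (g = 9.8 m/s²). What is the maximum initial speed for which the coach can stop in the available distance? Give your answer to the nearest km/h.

Maximum speed ≈ 101 km/h

a = 0.43 × 9.8 = 4.214 m/s².
v²/(2a) = d ⇒ v = √(2 × 4.214 × 93) = √783.80 = 27.9964 m/s.
27.9964 m/s × 3.6 = 100.787 km/h.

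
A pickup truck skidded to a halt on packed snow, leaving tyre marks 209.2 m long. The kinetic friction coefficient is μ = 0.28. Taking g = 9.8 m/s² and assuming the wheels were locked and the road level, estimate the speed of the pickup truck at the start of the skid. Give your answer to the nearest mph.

Initial speed ≈ 76 mph

Deceleration a = μg = 0.28 × 9.8 = 2.744 m/s².
v = √(2a·d) = √(2 × 2.744 × 209.2) = √1148.090 = 33.8835 m/s.
= 33.8835 ÷ 0.44704 = 75.795 mph.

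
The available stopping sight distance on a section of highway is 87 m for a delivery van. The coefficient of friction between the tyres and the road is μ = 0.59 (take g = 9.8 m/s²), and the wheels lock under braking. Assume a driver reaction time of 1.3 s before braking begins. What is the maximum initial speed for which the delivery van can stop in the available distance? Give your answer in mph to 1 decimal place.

a = μg = 0.59 × 9.8 = 5.782 m/s².
Stopping distance: v·t_r + v²/(2a) = 87 with t_r = 1.3 s and a = 5.782 m/s².
So v² + 15.033 v − 1006.07 = 0.
Positive root: v = −a·t_r + √((a·t_r)² + 2a·d) = −7.517 + √(56.505 + 1006.07) = 25.0802 m/s.
25.0802 m/s ÷ 0.44704 = 56.103 mph.

Maximum speed ≈ 56.1 mph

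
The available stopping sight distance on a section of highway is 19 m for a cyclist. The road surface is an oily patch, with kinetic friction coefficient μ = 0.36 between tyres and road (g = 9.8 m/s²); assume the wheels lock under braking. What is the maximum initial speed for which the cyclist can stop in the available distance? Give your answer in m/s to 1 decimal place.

Maximum speed ≈ 11.6 m/s

a = μg = 0.36 × 9.8 = 3.528 m/s².
v²/(2a) = d ⇒ v = √(2 × 3.528 × 19) = √134.06 = 11.5784 m/s.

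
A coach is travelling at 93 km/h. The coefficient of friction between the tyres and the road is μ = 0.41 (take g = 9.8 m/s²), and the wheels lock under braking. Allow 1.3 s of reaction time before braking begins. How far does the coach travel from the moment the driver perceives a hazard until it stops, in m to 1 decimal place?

93 km/h ÷ 3.6 = 25.8333 m/s.
a = μg = 0.41 × 9.8 = 4.018 m/s².
Reaction distance = v·t_r = 25.8333 × 1.3 = 33.583 m.
Braking distance = v²/(2a) = 25.8333² / (2 × 4.018) = 667.359 / 8.036 = 83.046 m.
Total = 33.583 + 83.046 = 116.629 m.

Total stopping distance ≈ 116.6 m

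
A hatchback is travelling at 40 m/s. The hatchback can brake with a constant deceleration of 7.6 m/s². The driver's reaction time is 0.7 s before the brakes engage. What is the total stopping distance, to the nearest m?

Total stopping distance ≈ 133 m

Reaction distance = v·t_r = 40.0000 × 0.7 = 28.000 m.
Braking distance = v²/(2a) = 40.0000² / (2 × 7.600) = 1600.000 / 15.200 = 105.263 m.
Total = 28.000 + 105.263 = 133.263 m.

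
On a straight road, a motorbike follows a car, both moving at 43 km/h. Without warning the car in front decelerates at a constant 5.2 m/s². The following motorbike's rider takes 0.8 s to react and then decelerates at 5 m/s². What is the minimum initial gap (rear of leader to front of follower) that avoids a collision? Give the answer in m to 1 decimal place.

Minimum gap ≈ 10.1 m

43 km/h ÷ 3.6 = 11.9444 m/s.
Leader travels v²/(2a_L) = 142.669 / 10.400 = 13.718 m before stopping.
Follower covers v·t_r = 11.9444 × 0.8 = 9.556 m while reacting, then v²/(2a_F) = 142.669 / 10.000 = 14.267 m while braking, for a total of 9.556 + 14.267 = 23.823 m.
Since a_F ≤ a_L and the follower starts braking later, the follower is never slower than the leader, so the closest approach is when both have stopped.
Minimum gap = 23.823 − 13.718 = 10.105 m.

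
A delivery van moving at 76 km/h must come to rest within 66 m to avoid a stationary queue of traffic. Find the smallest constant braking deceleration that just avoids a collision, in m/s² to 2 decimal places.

Required deceleration ≈ 3.38 m/s²

76 km/h ÷ 3.6 = 21.1111 m/s.
v² = 2a·d ⇒ a = v²/(2d) = 21.1111² / (2 × 66.000) = 445.679 / 132.000 = 3.3764 m/s².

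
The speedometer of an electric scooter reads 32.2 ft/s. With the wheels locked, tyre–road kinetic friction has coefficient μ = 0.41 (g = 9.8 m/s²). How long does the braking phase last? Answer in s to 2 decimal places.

Braking time ≈ 2.44 s

32.2 ft/s × 0.3048 = 9.8146 m/s.
a = μg = 0.41 × 9.8 = 4.018 m/s².
Braking time = v/a = 9.8146 / 4.018 = 2.443 s.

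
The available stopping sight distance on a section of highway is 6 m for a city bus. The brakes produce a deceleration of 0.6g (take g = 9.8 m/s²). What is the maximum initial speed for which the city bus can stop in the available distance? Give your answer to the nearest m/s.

a = 0.6 × 9.8 = 5.880 m/s².
v²/(2a) = d ⇒ v = √(2 × 5.880 × 6) = √70.56 = 8.4000 m/s.

Maximum speed ≈ 8 m/s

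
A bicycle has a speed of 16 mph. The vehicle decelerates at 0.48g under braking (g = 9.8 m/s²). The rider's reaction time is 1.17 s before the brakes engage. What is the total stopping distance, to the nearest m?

16 mph × 0.44704 = 7.1526 m/s.
a = 0.48 × 9.8 = 4.704 m/s².
Reaction distance = v·t_r = 7.1526 × 1.17 = 8.369 m.
Braking distance = v²/(2a) = 7.1526² / (2 × 4.704) = 51.160 / 9.408 = 5.438 m.
Total = 8.369 + 5.438 = 13.807 m.

Total stopping distance ≈ 14 m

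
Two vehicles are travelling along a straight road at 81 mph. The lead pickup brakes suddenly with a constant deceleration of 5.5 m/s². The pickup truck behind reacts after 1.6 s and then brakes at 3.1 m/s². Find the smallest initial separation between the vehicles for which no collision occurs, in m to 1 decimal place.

81 mph × 0.44704 = 36.2102 m/s.
Leader travels v²/(2a_L) = 1311.179 / 11.000 = 119.198 m before stopping.
Follower covers v·t_r = 36.2102 × 1.6 = 57.936 m while reacting, then v²/(2a_F) = 1311.179 / 6.200 = 211.480 m while braking, for a total of 57.936 + 211.480 = 269.416 m.
Since a_F ≤ a_L and the follower starts braking later, the follower is never slower than the leader, so the closest approach is when both have stopped.
Minimum gap = 269.416 − 119.198 = 150.218 m.

Minimum gap ≈ 150.2 m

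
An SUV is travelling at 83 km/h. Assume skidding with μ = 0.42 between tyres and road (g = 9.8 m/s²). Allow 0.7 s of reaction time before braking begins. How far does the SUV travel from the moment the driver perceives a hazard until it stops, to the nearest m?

Total stopping distance ≈ 81 m

83 km/h ÷ 3.6 = 23.0556 m/s.
a = μg = 0.42 × 9.8 = 4.116 m/s².
Reaction distance = v·t_r = 23.0556 × 0.7 = 16.139 m.
Braking distance = v²/(2a) = 23.0556² / (2 × 4.116) = 531.561 / 8.232 = 64.573 m.
Total = 16.139 + 64.573 = 80.712 m.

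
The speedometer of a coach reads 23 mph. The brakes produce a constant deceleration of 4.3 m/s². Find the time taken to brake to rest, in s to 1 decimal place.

Braking time ≈ 2.4 s

23 mph × 0.44704 = 10.2819 m/s.
Braking time = v/a = 10.2819 / 4.300 = 2.391 s.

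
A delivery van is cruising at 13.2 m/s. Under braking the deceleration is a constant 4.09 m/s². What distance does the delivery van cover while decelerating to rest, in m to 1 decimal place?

Braking distance ≈ 21.3 m

Braking distance = v²/(2a) = 13.2000² / (2 × 4.090) = 174.240 / 8.180 = 21.301 m.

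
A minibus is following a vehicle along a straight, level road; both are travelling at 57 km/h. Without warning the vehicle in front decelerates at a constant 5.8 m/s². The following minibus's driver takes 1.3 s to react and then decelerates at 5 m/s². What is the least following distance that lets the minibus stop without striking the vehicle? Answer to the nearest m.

57 km/h ÷ 3.6 = 15.8333 m/s.
Leader travels v²/(2a_L) = 250.693 / 11.600 = 21.611 m before stopping.
Follower covers v·t_r = 15.8333 × 1.3 = 20.583 m while reacting, then v²/(2a_F) = 250.693 / 10.000 = 25.069 m while braking, for a total of 20.583 + 25.069 = 45.652 m.
Since a_F ≤ a_L and the follower starts braking later, the follower is never slower than the leader, so the closest approach is when both have stopped.
Minimum gap = 45.652 − 21.611 = 24.041 m.

Minimum gap ≈ 24 m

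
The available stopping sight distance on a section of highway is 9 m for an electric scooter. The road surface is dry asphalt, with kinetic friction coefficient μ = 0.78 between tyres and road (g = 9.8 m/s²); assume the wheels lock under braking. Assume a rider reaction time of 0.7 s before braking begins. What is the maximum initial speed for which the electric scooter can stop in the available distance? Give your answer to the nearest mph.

Maximum speed ≈ 17 mph

a = μg = 0.78 × 9.8 = 7.644 m/s².
Stopping distance: v·t_r + v²/(2a) = 9 with t_r = 0.7 s and a = 7.644 m/s².
So v² + 10.702 v − 137.59 = 0.
Positive root: v = −a·t_r + √((a·t_r)² + 2a·d) = −5.351 + √(28.633 + 137.59) = 7.5417 m/s.
7.5417 m/s ÷ 0.44704 = 16.870 mph.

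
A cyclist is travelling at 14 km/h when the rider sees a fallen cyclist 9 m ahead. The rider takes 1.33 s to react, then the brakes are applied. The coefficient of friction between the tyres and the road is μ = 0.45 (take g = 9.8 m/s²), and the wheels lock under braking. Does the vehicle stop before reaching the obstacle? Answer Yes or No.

Yes

14 km/h ÷ 3.6 = 3.8889 m/s.
a = μg = 0.45 × 9.8 = 4.410 m/s².
Reaction distance = 3.8889 × 1.33 = 5.172 m.
Braking distance = v²/(2a) = 15.124 / 8.820 = 1.715 m.
Total stopping distance = 5.172 + 1.715 = 6.887 m, vs 9 m available — it stops with 9 − 6.887 = 2.113 m to spare.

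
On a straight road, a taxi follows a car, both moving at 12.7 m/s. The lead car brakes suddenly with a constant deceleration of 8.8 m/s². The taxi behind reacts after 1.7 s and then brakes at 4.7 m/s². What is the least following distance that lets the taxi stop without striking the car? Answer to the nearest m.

Minimum gap ≈ 30 m

Leader travels v²/(2a_L) = 161.290 / 17.600 = 9.164 m before stopping.
Follower covers v·t_r = 12.7000 × 1.7 = 21.590 m while reacting, then v²/(2a_F) = 161.290 / 9.400 = 17.159 m while braking, for a total of 21.590 + 17.159 = 38.749 m.
Since a_F ≤ a_L and the follower starts braking later, the follower is never slower than the leader, so the closest approach is when both have stopped.
Minimum gap = 38.749 − 9.164 = 29.585 m.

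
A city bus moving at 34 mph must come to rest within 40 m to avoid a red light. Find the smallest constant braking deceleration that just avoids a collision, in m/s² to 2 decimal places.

Required deceleration ≈ 2.89 m/s²

34 mph × 0.44704 = 15.1994 m/s.
v² = 2a·d ⇒ a = v²/(2d) = 15.1994² / (2 × 40.000) = 231.022 / 80.000 = 2.8878 m/s².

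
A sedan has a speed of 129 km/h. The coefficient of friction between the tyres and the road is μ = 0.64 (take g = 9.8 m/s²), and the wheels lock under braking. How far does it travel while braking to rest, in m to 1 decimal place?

129 km/h ÷ 3.6 = 35.8333 m/s.
a = μg = 0.64 × 9.8 = 6.272 m/s².
Braking distance = v²/(2a) = 35.8333² / (2 × 6.272) = 1284.025 / 12.544 = 102.362 m.

Braking distance ≈ 102.4 m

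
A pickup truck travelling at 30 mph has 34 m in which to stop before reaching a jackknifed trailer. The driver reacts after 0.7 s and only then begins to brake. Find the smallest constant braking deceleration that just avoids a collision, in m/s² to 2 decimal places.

Required deceleration ≈ 3.65 m/s²

30 mph × 0.44704 = 13.4112 m/s.
Distance covered during reaction = 13.4112 × 0.7 = 9.388 m.
Distance available for braking: 34 − 9.388 = 24.612 m.
v² = 2a·d ⇒ a = v²/(2d) = 13.4112² / (2 × 24.612) = 179.860 / 49.224 = 3.6539 m/s².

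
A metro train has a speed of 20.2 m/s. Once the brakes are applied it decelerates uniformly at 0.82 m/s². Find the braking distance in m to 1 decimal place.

Braking distance ≈ 248.8 m

Braking distance = v²/(2a) = 20.2000² / (2 × 0.820) = 408.040 / 1.640 = 248.805 m.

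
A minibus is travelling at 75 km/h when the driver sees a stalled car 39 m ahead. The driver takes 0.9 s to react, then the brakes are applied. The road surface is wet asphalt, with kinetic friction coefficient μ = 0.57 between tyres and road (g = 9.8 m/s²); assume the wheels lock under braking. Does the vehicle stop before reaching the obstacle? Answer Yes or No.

No

75 km/h ÷ 3.6 = 20.8333 m/s.
a = μg = 0.57 × 9.8 = 5.586 m/s².
Reaction distance = 20.8333 × 0.9 = 18.750 m.
Braking distance = v²/(2a) = 434.026 / 11.172 = 38.849 m.
Total stopping distance = 18.750 + 38.849 = 57.599 m, vs 39 m available — it cannot stop in time and overshoots by 57.599 − 39 = 18.599 m.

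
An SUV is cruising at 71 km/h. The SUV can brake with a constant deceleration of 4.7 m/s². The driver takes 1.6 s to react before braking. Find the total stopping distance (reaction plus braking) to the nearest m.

71 km/h ÷ 3.6 = 19.7222 m/s.
Reaction distance = v·t_r = 19.7222 × 1.6 = 31.556 m.
Braking distance = v²/(2a) = 19.7222² / (2 × 4.700) = 388.965 / 9.400 = 41.379 m.
Total = 31.556 + 41.379 = 72.935 m.

Total stopping distance ≈ 73 m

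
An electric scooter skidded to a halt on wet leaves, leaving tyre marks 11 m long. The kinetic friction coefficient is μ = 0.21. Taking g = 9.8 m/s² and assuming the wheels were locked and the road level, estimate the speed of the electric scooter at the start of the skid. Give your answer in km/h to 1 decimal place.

Initial speed ≈ 24.2 km/h

Deceleration a = μg = 0.21 × 9.8 = 2.058 m/s².
v = √(2a·d) = √(2 × 2.058 × 11) = √45.276 = 6.7287 m/s.
= 6.7287 × 3.6 = 24.223 km/h.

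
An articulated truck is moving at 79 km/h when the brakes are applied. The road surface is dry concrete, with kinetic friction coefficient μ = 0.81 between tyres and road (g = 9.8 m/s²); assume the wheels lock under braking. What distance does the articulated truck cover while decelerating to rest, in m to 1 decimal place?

Braking distance ≈ 30.3 m

79 km/h ÷ 3.6 = 21.9444 m/s.
a = μg = 0.81 × 9.8 = 7.938 m/s².
Braking distance = v²/(2a) = 21.9444² / (2 × 7.938) = 481.557 / 15.876 = 30.332 m.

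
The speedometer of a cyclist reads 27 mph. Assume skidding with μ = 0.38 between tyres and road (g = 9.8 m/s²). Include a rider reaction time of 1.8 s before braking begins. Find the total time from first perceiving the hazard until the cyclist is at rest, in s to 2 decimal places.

27 mph × 0.44704 = 12.0701 m/s.
a = μg = 0.38 × 9.8 = 3.724 m/s².
Braking time = v/a = 12.0701 / 3.724 = 3.241 s.
Total = 1.8 + 3.241 = 5.041 s.

Total time ≈ 5.04 s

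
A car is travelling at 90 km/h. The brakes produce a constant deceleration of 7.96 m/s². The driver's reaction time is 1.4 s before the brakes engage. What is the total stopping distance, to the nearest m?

Total stopping distance ≈ 74 m

90 km/h ÷ 3.6 = 25.0000 m/s.
Reaction distance = v·t_r = 25.0000 × 1.4 = 35.000 m.
Braking distance = v²/(2a) = 25.0000² / (2 × 7.960) = 625.000 / 15.920 = 39.259 m.
Total = 35.000 + 39.259 = 74.259 m.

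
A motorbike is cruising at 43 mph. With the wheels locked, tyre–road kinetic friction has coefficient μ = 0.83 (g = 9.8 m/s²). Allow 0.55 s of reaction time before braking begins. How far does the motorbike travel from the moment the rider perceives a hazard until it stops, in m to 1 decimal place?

43 mph × 0.44704 = 19.2227 m/s.
a = μg = 0.83 × 9.8 = 8.134 m/s².
Reaction distance = v·t_r = 19.2227 × 0.55 = 10.572 m.
Braking distance = v²/(2a) = 19.2227² / (2 × 8.134) = 369.512 / 16.268 = 22.714 m.
Total = 10.572 + 22.714 = 33.286 m.

Total stopping distance ≈ 33.3 m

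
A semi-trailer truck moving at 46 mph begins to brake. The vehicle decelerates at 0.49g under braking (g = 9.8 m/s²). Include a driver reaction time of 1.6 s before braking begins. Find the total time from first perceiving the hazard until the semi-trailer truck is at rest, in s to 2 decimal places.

Total time ≈ 5.88 s

46 mph × 0.44704 = 20.5638 m/s.
a = 0.49 × 9.8 = 4.802 m/s².
Braking time = v/a = 20.5638 / 4.802 = 4.282 s.
Total = 1.6 + 4.282 = 5.882 s.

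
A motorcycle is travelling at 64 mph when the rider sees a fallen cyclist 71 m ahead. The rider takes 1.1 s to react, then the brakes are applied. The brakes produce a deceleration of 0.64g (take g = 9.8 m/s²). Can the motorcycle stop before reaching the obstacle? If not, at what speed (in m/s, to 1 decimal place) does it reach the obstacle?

64 mph × 0.44704 = 28.6106 m/s.
a = 0.64 × 9.8 = 6.272 m/s².
Reaction distance = 28.6106 × 1.1 = 31.472 m.
Braking distance needed to stop: v²/(2a) = 818.566 / 12.544 = 65.256 m, so total needed = 31.472 + 65.256 = 96.728 m > 71 m — it cannot stop.
Distance remaining when braking begins: 71 − 31.472 = 39.528 m.
v² = v₀² − 2a·d = 818.566 − 2 × 6.272 × 39.528 = 322.727 m²/s².
v = √322.727 = 17.965 m/s.

No — it strikes the obstacle at 18.0 m/s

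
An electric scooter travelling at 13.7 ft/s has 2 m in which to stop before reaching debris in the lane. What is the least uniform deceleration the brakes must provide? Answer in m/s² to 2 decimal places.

Required deceleration ≈ 4.36 m/s²

13.7 ft/s × 0.3048 = 4.1758 m/s.
v² = 2a·d ⇒ a = v²/(2d) = 4.1758² / (2 × 2.000) = 17.437 / 4.000 = 4.3593 m/s².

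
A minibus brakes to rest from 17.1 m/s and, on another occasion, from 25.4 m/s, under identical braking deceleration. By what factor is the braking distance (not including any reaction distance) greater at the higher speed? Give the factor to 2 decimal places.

Braking distance d = v²/(2a), so with a fixed, d ∝ v².
Factor = (25.4/17.1)² = 1.4854² = 2.2064.

Factor ≈ 2.21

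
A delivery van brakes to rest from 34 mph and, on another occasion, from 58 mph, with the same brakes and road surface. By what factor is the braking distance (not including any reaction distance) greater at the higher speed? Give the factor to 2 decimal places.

Braking distance d = v²/(2a), so with a fixed, d ∝ v².
Factor = (58/34)² = 1.7059² = 2.9101.

Factor ≈ 2.91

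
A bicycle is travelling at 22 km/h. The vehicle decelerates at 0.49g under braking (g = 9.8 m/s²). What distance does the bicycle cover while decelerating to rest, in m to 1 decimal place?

Braking distance ≈ 3.9 m

22 km/h ÷ 3.6 = 6.1111 m/s.
a = 0.49 × 9.8 = 4.802 m/s².
Braking distance = v²/(2a) = 6.1111² / (2 × 4.802) = 37.346 / 9.604 = 3.889 m.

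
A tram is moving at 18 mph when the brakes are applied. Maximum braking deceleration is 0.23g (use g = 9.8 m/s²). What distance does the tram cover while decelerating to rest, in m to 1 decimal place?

Braking distance ≈ 14.4 m

18 mph × 0.44704 = 8.0467 m/s.
a = 0.23 × 9.8 = 2.254 m/s².
Braking distance = v²/(2a) = 8.0467² / (2 × 2.254) = 64.749 / 4.508 = 14.363 m.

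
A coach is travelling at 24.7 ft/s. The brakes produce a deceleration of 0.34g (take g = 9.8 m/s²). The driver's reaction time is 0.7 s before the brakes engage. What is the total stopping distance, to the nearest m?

Total stopping distance ≈ 14 m

24.7 ft/s × 0.3048 = 7.5286 m/s.
a = 0.34 × 9.8 = 3.332 m/s².
Reaction distance = v·t_r = 7.5286 × 0.7 = 5.270 m.
Braking distance = v²/(2a) = 7.5286² / (2 × 3.332) = 56.680 / 6.664 = 8.505 m.
Total = 5.270 + 8.505 = 13.775 m.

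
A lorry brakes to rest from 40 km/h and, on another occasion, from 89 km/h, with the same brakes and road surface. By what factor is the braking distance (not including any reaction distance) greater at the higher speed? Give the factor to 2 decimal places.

Braking distance d = v²/(2a), so with a fixed, d ∝ v².
Factor = (89/40)² = 2.2250² = 4.9506.

Factor ≈ 4.95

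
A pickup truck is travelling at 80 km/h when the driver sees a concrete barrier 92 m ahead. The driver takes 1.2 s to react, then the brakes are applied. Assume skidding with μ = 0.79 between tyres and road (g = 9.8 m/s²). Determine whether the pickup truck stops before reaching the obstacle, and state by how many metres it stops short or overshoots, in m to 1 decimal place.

Yes — it stops 33.4 m short of the obstacle

80 km/h ÷ 3.6 = 22.2222 m/s.
a = μg = 0.79 × 9.8 = 7.742 m/s².
Reaction distance = 22.2222 × 1.2 = 26.667 m.
Braking distance = v²/(2a) = 493.826 / 15.484 = 31.893 m.
Total stopping distance = 26.667 + 31.893 = 58.560 m, vs 92 m available — it stops with 92 − 58.560 = 33.440 m to spare.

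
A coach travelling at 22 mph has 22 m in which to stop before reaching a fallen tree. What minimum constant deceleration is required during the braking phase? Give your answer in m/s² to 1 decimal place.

22 mph × 0.44704 = 9.8349 m/s.
v² = 2a·d ⇒ a = v²/(2d) = 9.8349² / (2 × 22.000) = 96.725 / 44.000 = 2.1983 m/s².

Required deceleration ≈ 2.2 m/s²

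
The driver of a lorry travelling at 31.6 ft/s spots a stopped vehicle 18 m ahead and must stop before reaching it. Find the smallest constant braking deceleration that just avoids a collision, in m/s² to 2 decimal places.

31.6 ft/s × 0.3048 = 9.6317 m/s.
v² = 2a·d ⇒ a = v²/(2d) = 9.6317² / (2 × 18.000) = 92.770 / 36.000 = 2.5769 m/s².

Required deceleration ≈ 2.58 m/s²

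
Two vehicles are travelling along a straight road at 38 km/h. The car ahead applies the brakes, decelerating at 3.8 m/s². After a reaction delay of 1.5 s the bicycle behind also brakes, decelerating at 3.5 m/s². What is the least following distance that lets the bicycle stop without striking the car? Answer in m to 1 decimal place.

Minimum gap ≈ 17.1 m

38 km/h ÷ 3.6 = 10.5556 m/s.
Leader travels v²/(2a_L) = 111.421 / 7.600 = 14.661 m before stopping.
Follower covers v·t_r = 10.5556 × 1.5 = 15.833 m while reacting, then v²/(2a_F) = 111.421 / 7.000 = 15.917 m while braking, for a total of 15.833 + 15.917 = 31.750 m.
Since a_F ≤ a_L and the follower starts braking later, the follower is never slower than the leader, so the closest approach is when both have stopped.
Minimum gap = 31.750 − 14.661 = 17.089 m.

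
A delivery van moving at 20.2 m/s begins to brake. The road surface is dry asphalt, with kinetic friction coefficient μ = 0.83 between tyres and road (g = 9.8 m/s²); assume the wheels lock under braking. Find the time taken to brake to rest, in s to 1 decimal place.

a = μg = 0.83 × 9.8 = 8.134 m/s².
Braking time = v/a = 20.2000 / 8.134 = 2.483 s.

Braking time ≈ 2.5 s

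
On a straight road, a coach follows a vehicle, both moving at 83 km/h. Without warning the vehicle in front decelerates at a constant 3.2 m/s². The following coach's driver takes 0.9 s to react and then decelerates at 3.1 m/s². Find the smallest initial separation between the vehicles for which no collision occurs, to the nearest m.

Minimum gap ≈ 23 m

83 km/h ÷ 3.6 = 23.0556 m/s.
Leader travels v²/(2a_L) = 531.561 / 6.400 = 83.056 m before stopping.
Follower covers v·t_r = 23.0556 × 0.9 = 20.750 m while reacting, then v²/(2a_F) = 531.561 / 6.200 = 85.736 m while braking, for a total of 20.750 + 85.736 = 106.486 m.
Since a_F ≤ a_L and the follower starts braking later, the follower is never slower than the leader, so the closest approach is when both have stopped.
Minimum gap = 106.486 − 83.056 = 23.430 m.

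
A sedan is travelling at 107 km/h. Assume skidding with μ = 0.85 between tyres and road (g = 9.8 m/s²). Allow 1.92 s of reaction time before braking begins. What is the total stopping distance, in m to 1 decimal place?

107 km/h ÷ 3.6 = 29.7222 m/s.
a = μg = 0.85 × 9.8 = 8.330 m/s².
Reaction distance = v·t_r = 29.7222 × 1.92 = 57.067 m.
Braking distance = v²/(2a) = 29.7222² / (2 × 8.330) = 883.409 / 16.660 = 53.026 m.
Total = 57.067 + 53.026 = 110.093 m.

Total stopping distance ≈ 110.1 m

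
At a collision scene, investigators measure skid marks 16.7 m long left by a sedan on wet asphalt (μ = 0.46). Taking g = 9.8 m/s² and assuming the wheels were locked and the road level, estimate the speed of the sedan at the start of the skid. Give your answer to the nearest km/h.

Deceleration a = μg = 0.46 × 9.8 = 4.508 m/s².
v = √(2a·d) = √(2 × 4.508 × 16.7) = √150.567 = 12.2706 m/s.
= 12.2706 × 3.6 = 44.174 km/h.

Initial speed ≈ 44 km/h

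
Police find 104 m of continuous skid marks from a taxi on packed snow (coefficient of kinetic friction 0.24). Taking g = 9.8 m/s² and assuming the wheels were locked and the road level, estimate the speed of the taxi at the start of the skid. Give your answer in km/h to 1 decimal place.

Deceleration a = μg = 0.24 × 9.8 = 2.352 m/s².
v = √(2a·d) = √(2 × 2.352 × 104) = √489.216 = 22.1182 m/s.
= 22.1182 × 3.6 = 79.626 km/h.

Initial speed ≈ 79.6 km/h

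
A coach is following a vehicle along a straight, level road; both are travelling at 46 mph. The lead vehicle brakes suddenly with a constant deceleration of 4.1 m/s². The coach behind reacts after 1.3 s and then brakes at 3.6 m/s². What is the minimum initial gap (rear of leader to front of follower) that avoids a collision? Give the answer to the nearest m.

46 mph × 0.44704 = 20.5638 m/s.
Leader travels v²/(2a_L) = 422.870 / 8.200 = 51.570 m before stopping.
Follower covers v·t_r = 20.5638 × 1.3 = 26.733 m while reacting, then v²/(2a_F) = 422.870 / 7.200 = 58.732 m while braking, for a total of 26.733 + 58.732 = 85.465 m.
Since a_F ≤ a_L and the follower starts braking later, the follower is never slower than the leader, so the closest approach is when both have stopped.
Minimum gap = 85.465 − 51.570 = 33.895 m.

Minimum gap ≈ 34 m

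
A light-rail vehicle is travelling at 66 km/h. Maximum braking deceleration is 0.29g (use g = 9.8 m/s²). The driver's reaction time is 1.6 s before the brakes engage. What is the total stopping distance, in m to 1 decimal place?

Total stopping distance ≈ 88.5 m

66 km/h ÷ 3.6 = 18.3333 m/s.
a = 0.29 × 9.8 = 2.842 m/s².
Reaction distance = v·t_r = 18.3333 × 1.6 = 29.333 m.
Braking distance = v²/(2a) = 18.3333² / (2 × 2.842) = 336.110 / 5.684 = 59.133 m.
Total = 29.333 + 59.133 = 88.466 m.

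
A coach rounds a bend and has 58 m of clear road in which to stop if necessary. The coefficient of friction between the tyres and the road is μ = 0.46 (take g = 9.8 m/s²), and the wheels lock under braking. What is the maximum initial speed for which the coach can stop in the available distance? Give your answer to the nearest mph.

Maximum speed ≈ 51 mph

a = μg = 0.46 × 9.8 = 4.508 m/s².
v²/(2a) = d ⇒ v = √(2 × 4.508 × 58) = √522.93 = 22.8677 m/s.
22.8677 m/s ÷ 0.44704 = 51.154 mph.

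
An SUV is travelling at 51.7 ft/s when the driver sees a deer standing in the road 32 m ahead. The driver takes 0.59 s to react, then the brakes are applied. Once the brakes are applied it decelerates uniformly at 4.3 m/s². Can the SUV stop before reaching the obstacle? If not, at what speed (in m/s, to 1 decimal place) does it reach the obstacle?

No — it strikes the obstacle at 7.3 m/s

51.7 ft/s × 0.3048 = 15.7582 m/s.
Reaction distance = 15.7582 × 0.59 = 9.297 m.
Braking distance needed to stop: v²/(2a) = 248.321 / 8.600 = 28.875 m, so total needed = 9.297 + 28.875 = 38.172 m > 32 m — it cannot stop.
Distance remaining when braking begins: 32 − 9.297 = 22.703 m.
v² = v₀² − 2a·d = 248.321 − 2 × 4.300 × 22.703 = 53.075 m²/s².
v = √53.075 = 7.285 m/s.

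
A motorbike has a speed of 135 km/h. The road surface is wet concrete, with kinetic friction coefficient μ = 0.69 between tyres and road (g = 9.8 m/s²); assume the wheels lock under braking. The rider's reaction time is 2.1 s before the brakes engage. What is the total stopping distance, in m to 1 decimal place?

135 km/h ÷ 3.6 = 37.5000 m/s.
a = μg = 0.69 × 9.8 = 6.762 m/s².
Reaction distance = v·t_r = 37.5000 × 2.1 = 78.750 m.
Braking distance = v²/(2a) = 37.5000² / (2 × 6.762) = 1406.250 / 13.524 = 103.982 m.
Total = 78.750 + 103.982 = 182.732 m.

Total stopping distance ≈ 182.7 m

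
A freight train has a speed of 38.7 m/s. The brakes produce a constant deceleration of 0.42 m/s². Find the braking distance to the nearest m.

Braking distance ≈ 1783 m

Braking distance = v²/(2a) = 38.7000² / (2 × 0.420) = 1497.690 / 0.840 = 1782.964 m.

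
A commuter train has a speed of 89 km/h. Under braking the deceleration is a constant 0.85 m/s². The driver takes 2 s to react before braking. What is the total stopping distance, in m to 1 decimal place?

89 km/h ÷ 3.6 = 24.7222 m/s.
Reaction distance = v·t_r = 24.7222 × 2 = 49.444 m.
Braking distance = v²/(2a) = 24.7222² / (2 × 0.850) = 611.187 / 1.700 = 359.522 m.
Total = 49.444 + 359.522 = 408.966 m.

Total stopping distance ≈ 409.0 m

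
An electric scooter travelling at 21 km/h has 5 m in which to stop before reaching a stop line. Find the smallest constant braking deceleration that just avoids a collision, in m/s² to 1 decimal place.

Required deceleration ≈ 3.4 m/s²

21 km/h ÷ 3.6 = 5.8333 m/s.
v² = 2a·d ⇒ a = v²/(2d) = 5.8333² / (2 × 5.000) = 34.027 / 10.000 = 3.4027 m/s².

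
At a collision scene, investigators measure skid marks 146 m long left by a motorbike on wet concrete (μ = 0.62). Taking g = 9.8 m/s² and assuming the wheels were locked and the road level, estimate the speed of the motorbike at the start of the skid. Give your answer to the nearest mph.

Deceleration a = μg = 0.62 × 9.8 = 6.076 m/s².
v = √(2a·d) = √(2 × 6.076 × 146) = √1774.192 = 42.1212 m/s.
= 42.1212 ÷ 0.44704 = 94.222 mph.

Initial speed ≈ 94 mph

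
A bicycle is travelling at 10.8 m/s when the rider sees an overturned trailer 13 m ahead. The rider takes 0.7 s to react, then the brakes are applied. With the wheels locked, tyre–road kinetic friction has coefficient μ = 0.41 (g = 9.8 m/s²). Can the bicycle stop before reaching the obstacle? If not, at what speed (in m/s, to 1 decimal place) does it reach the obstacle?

No — it strikes the obstacle at 8.5 m/s

a = μg = 0.41 × 9.8 = 4.018 m/s².
Reaction distance = 10.8000 × 0.7 = 7.560 m.
Braking distance needed to stop: v²/(2a) = 116.640 / 8.036 = 14.515 m, so total needed = 7.560 + 14.515 = 22.075 m > 13 m — it cannot stop.
Distance remaining when braking begins: 13 − 7.560 = 5.440 m.
v² = v₀² − 2a·d = 116.640 − 2 × 4.018 × 5.440 = 72.924 m²/s².
v = √72.924 = 8.540 m/s.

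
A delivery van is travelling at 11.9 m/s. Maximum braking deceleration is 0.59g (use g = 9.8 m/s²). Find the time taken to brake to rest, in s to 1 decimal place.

a = 0.59 × 9.8 = 5.782 m/s².
Braking time = v/a = 11.9000 / 5.782 = 2.058 s.

Braking time ≈ 2.1 s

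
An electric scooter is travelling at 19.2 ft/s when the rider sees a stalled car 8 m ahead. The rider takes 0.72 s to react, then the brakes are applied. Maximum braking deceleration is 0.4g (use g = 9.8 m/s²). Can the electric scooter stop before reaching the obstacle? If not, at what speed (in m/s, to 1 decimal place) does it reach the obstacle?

19.2 ft/s × 0.3048 = 5.8522 m/s.
a = 0.4 × 9.8 = 3.920 m/s².
Reaction distance = 5.8522 × 0.72 = 4.214 m.
Braking distance needed to stop: v²/(2a) = 34.248 / 7.840 = 4.368 m, so total needed = 4.214 + 4.368 = 8.582 m > 8 m — it cannot stop.
Distance remaining when braking begins: 8 − 4.214 = 3.786 m.
v² = v₀² − 2a·d = 34.248 − 2 × 3.920 × 3.786 = 4.566 m²/s².
v = √4.566 = 2.137 m/s.

No — it strikes the obstacle at 2.1 m/s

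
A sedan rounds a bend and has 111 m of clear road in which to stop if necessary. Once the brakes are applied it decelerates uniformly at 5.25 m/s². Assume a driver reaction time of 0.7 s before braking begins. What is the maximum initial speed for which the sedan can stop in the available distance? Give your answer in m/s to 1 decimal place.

Maximum speed ≈ 30.7 m/s

Stopping distance: v·t_r + v²/(2a) = 111 with t_r = 0.7 s and a = 5.250 m/s².
So v² + 7.350 v − 1165.50 = 0.
Positive root: v = −a·t_r + √((a·t_r)² + 2a·d) = −3.675 + √(13.506 + 1165.50) = 30.6617 m/s.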